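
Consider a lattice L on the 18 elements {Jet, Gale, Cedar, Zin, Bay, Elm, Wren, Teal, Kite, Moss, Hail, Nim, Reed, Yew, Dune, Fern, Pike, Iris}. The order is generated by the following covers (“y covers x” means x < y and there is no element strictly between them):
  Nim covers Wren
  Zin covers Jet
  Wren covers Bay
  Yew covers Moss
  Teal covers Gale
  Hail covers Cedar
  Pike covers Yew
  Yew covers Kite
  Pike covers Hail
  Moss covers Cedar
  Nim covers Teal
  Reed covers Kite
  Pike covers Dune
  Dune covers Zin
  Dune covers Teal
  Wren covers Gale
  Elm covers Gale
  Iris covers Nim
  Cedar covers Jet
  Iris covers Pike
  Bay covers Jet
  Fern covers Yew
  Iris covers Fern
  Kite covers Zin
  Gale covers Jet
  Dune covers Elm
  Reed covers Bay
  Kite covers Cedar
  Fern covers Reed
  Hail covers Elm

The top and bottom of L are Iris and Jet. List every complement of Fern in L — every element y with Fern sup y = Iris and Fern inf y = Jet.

Need y with Fern ∨ y = Iris and Fern ∧ y = Jet.
Checking each element gives: Elm, Gale, Teal.

Elm, Gale, Teal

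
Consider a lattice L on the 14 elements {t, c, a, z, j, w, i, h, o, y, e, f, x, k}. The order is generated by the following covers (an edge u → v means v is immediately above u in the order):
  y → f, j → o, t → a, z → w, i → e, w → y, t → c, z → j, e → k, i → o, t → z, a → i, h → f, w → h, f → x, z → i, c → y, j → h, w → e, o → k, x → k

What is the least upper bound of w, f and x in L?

x

Common upper bounds of {w, f, x}: k, x.
The least among these is x.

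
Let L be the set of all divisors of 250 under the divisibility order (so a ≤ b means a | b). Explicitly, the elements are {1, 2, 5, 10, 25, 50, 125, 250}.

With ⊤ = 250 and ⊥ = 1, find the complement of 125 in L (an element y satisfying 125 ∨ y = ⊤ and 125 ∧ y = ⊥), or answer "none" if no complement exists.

2

Need y with 125 ∨ y = 250 and 125 ∧ y = 1.
Checking each element gives: 2.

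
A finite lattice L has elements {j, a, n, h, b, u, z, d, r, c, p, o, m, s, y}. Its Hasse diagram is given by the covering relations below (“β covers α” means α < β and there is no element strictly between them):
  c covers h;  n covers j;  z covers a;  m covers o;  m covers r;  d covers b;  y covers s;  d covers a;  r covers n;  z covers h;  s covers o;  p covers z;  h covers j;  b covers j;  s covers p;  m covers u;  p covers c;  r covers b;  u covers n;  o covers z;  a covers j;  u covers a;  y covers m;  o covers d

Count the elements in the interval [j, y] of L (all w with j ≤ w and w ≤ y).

15

The interval [j, y] = {a, b, c, d, h, j, m, n, o, p, r, s, u, y, z}, which has 15 elements.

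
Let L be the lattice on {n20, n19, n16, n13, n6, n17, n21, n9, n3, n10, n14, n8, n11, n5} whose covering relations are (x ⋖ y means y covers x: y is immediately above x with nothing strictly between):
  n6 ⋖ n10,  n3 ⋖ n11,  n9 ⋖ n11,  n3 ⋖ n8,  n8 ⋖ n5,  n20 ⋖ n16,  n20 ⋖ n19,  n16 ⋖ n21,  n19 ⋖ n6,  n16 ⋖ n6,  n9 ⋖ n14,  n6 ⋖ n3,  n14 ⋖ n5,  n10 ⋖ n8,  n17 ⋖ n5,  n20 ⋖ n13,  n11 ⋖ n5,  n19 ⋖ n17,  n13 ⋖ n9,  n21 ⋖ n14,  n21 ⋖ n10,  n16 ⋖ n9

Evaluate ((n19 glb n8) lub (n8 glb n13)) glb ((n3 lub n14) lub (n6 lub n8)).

n19 ∧ n8 = n19
n8 ∧ n13 = n20
n19 ∨ n20 = n19
n3 ∨ n14 = n5
n6 ∨ n8 = n8
n5 ∨ n8 = n5
n19 ∧ n5 = n19

n19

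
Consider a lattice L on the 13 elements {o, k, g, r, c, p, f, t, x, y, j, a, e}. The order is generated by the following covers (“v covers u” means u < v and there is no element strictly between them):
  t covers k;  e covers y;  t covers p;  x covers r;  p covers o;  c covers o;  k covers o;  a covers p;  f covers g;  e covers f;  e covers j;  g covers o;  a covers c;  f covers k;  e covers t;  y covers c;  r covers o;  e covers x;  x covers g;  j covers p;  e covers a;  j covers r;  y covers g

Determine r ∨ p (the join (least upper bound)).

Common upper bounds of {r, p}: e, j.
The least among these is j.

j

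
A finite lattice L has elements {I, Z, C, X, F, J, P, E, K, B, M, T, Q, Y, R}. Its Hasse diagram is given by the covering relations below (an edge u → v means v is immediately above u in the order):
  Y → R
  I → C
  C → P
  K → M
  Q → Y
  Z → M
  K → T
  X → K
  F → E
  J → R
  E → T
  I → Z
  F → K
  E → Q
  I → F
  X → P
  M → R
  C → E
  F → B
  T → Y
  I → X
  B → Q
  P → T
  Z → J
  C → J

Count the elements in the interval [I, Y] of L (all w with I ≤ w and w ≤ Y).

11

The interval [I, Y] = {B, C, E, F, I, K, P, Q, T, X, Y}, which has 11 elements.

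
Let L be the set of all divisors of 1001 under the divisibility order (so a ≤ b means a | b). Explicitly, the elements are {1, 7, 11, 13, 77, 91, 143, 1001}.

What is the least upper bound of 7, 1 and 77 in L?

In the divisibility order, the join is the least common multiple: lcm(7, 1, 77) = 77.

77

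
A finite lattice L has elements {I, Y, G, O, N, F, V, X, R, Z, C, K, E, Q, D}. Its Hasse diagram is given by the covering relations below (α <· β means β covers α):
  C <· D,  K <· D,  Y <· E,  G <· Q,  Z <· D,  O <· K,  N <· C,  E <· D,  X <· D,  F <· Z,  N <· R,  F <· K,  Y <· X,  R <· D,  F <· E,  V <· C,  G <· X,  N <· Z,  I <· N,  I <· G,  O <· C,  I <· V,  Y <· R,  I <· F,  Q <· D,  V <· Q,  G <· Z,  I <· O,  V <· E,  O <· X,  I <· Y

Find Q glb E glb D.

V

Common lower bounds of {Q, E, D}: I, V.
The greatest among these is V.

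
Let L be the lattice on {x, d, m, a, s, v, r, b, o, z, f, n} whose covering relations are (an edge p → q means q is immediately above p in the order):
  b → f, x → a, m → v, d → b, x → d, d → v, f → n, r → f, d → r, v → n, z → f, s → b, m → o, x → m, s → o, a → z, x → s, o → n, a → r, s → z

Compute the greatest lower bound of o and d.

x

Common lower bounds of {o, d}: x.
The greatest among these is x.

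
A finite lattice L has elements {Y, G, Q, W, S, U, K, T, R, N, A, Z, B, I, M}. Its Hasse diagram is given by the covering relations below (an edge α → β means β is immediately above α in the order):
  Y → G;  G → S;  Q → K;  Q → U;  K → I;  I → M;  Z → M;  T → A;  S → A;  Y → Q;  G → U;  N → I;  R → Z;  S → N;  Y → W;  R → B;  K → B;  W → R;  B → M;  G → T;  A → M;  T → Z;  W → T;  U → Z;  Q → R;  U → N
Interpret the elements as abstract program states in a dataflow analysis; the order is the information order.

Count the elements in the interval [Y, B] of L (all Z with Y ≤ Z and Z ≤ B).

The interval [Y, B] = {B, K, Q, R, W, Y}, which has 6 elements.

6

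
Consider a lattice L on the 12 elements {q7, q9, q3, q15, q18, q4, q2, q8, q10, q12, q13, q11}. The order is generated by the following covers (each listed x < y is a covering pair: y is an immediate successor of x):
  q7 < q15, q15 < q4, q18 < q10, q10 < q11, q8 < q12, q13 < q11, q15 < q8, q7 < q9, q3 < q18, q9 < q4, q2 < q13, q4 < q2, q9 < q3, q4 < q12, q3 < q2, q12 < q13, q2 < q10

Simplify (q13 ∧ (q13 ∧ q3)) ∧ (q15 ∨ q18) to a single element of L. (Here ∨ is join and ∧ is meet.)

q13 ∧ q3 = q3
q13 ∧ q3 = q3
q15 ∨ q18 = q10
q3 ∧ q10 = q3

q3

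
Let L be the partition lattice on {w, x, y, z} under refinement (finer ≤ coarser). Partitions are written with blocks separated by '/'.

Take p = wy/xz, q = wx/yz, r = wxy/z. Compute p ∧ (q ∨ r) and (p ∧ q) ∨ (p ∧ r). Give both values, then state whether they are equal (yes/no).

q ∨ r = wxyz, so p ∧ (q ∨ r) = wy/xz ∧ wxyz = wy/xz.
p ∧ q = w/x/y/z and p ∧ r = wy/x/z, so (p ∧ q) ∨ (p ∧ r) = w/x/y/z ∨ wy/x/z = wy/x/z.
Equal: no.

wy/xz; wy/x/z; no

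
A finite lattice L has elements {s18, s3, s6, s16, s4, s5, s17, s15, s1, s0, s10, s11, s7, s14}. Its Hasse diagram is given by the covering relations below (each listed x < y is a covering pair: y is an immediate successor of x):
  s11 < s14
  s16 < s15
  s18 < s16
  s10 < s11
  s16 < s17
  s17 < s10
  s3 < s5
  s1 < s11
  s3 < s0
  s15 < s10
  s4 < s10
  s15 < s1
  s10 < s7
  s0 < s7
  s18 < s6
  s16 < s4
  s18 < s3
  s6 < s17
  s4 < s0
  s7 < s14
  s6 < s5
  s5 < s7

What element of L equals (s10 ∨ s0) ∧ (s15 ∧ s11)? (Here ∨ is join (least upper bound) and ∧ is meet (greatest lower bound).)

s15

s10 ∨ s0 = s7
s15 ∧ s11 = s15
s7 ∧ s15 = s15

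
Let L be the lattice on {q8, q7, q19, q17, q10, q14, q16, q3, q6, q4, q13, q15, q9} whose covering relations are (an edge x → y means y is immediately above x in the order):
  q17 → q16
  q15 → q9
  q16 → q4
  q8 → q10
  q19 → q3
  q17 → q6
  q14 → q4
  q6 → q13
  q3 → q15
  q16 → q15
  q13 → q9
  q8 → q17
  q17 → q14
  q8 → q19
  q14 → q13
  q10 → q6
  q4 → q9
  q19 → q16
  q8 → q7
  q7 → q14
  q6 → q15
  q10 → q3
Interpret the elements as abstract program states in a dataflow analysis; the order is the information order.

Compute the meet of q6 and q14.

Common lower bounds of {q6, q14}: q17, q8.
The greatest among these is q17.

q17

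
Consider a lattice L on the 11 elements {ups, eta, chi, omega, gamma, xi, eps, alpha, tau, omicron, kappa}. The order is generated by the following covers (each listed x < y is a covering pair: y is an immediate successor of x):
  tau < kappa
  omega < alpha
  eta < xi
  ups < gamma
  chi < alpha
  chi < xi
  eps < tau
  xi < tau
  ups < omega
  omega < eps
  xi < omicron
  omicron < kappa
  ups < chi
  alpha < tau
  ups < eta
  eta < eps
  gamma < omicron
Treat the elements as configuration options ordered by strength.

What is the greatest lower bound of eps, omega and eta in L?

Common lower bounds of {eps, omega, eta}: ups.
The greatest among these is ups.

ups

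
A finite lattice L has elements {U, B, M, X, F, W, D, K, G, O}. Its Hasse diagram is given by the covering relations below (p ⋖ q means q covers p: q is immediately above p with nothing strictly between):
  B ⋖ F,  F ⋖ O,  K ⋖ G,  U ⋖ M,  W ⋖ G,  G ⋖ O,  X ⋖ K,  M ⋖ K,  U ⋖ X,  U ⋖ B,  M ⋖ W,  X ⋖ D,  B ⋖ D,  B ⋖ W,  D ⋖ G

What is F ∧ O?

Common lower bounds of {F, O}: B, F, U.
The greatest among these is F.

F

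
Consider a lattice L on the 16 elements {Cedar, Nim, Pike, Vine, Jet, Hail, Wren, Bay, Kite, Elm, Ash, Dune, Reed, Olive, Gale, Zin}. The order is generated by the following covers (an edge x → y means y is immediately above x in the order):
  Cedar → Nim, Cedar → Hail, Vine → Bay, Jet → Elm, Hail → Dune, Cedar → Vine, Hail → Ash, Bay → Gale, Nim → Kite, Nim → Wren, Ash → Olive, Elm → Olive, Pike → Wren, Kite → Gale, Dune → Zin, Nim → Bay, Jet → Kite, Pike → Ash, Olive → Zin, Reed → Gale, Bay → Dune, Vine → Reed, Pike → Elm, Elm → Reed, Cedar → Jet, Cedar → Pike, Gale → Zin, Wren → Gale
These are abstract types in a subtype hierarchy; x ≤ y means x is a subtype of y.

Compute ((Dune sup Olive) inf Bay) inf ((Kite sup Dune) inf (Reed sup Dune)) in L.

Bay

Dune ∨ Olive = Zin
Zin ∧ Bay = Bay
Kite ∨ Dune = Zin
Reed ∨ Dune = Zin
Zin ∧ Zin = Zin
Bay ∧ Zin = Bay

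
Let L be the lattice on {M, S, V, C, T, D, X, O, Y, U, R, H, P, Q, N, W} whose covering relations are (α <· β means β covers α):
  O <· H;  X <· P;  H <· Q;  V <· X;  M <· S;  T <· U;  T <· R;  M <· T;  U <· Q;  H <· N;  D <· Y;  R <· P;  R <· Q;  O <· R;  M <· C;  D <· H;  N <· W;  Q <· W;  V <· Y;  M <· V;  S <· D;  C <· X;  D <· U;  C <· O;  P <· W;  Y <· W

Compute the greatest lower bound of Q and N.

H

Common lower bounds of {Q, N}: C, D, H, M, O, S.
The greatest among these is H.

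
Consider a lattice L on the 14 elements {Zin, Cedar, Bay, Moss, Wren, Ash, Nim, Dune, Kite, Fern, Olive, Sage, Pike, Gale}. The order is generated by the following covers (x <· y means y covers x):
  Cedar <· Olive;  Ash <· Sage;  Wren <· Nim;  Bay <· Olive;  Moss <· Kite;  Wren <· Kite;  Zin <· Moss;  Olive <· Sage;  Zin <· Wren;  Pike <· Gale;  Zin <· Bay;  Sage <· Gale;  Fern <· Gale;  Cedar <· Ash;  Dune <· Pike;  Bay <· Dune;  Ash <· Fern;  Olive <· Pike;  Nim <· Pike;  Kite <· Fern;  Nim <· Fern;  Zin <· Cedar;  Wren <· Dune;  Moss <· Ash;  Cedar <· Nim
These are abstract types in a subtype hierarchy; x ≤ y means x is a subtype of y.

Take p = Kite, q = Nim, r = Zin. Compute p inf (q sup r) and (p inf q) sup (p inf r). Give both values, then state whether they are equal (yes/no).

Wren; Wren; yes

q sup r = Nim, so p inf (q sup r) = Kite inf Nim = Wren.
p inf q = Wren and p inf r = Zin, so (p inf q) sup (p inf r) = Wren sup Zin = Wren.
Equal: yes.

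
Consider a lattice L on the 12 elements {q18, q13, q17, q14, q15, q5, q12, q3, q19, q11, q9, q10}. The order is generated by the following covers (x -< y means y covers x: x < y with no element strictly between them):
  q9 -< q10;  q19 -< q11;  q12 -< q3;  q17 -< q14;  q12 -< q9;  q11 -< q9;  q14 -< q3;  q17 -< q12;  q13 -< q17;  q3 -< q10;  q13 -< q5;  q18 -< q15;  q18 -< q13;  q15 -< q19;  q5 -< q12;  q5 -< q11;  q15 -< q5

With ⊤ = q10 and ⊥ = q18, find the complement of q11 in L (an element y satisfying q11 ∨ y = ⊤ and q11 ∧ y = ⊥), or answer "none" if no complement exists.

For every candidate y, either q11 ∨ y ≠ q10 or q11 ∧ y ≠ q18; no complement exists.

none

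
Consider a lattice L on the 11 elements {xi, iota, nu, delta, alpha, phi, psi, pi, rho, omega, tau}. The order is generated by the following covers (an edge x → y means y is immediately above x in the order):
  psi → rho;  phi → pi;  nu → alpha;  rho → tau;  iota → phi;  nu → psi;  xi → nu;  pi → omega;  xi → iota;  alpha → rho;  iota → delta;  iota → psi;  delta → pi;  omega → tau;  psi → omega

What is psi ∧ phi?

iota

Common lower bounds of {psi, phi}: iota, xi.
The greatest among these is iota.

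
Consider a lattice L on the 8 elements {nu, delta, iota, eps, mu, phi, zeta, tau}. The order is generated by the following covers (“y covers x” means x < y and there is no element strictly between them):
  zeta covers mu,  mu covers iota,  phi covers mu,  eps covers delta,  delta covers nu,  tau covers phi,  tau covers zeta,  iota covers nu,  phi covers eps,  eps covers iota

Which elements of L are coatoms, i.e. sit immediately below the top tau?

The coatoms are exactly the elements covered by tau: phi, zeta.

phi, zeta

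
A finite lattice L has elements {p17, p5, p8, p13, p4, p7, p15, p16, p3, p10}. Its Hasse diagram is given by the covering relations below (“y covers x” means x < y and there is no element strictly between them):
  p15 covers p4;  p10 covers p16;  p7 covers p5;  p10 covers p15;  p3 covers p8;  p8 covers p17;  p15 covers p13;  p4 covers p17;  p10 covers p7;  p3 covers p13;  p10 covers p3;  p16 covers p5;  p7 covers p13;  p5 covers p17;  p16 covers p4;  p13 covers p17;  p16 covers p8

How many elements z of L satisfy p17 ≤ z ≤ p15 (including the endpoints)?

The interval [p17, p15] = {p13, p15, p17, p4}, which has 4 elements.

4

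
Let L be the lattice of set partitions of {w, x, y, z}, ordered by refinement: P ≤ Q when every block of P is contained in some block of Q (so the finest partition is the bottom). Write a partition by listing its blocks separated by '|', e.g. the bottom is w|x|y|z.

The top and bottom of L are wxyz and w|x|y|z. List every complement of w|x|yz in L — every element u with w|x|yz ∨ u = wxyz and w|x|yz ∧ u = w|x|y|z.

Need u with w|x|yz ∨ u = wxyz and w|x|yz ∧ u = w|x|y|z.
Checking each element gives: wxy|z, wxz|y, wy|xz, wz|xy.

wxy|z, wxz|y, wy|xz, wz|xy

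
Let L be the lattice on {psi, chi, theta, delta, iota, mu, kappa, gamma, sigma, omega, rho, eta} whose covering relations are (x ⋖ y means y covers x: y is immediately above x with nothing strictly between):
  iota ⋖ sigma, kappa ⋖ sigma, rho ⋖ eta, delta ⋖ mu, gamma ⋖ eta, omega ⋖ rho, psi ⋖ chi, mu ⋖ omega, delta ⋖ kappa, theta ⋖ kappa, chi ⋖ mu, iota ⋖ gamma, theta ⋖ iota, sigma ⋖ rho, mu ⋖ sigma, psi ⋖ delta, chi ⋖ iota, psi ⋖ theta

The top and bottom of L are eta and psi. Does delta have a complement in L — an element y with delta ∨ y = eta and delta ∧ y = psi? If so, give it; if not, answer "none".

gamma

Need y with delta ∨ y = eta and delta ∧ y = psi.
Checking each element gives: gamma.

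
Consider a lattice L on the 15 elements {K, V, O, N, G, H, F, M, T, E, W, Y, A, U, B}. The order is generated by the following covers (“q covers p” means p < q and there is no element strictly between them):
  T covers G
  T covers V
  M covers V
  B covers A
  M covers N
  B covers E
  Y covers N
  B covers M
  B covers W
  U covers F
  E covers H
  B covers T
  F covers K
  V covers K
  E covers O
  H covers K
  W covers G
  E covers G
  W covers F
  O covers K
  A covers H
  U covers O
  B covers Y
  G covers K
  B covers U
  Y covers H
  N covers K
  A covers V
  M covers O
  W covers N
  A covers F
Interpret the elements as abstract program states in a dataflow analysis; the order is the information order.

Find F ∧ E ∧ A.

K

Common lower bounds of {F, E, A}: K.
The greatest among these is K.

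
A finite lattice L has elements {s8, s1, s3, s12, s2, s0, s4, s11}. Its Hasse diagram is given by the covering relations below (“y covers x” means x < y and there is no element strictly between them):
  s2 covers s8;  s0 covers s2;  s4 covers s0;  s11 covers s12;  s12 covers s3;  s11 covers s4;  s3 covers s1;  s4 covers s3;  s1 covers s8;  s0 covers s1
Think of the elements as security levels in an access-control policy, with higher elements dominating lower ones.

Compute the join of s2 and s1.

s0

Common upper bounds of {s2, s1}: s0, s11, s4.
The least among these is s0.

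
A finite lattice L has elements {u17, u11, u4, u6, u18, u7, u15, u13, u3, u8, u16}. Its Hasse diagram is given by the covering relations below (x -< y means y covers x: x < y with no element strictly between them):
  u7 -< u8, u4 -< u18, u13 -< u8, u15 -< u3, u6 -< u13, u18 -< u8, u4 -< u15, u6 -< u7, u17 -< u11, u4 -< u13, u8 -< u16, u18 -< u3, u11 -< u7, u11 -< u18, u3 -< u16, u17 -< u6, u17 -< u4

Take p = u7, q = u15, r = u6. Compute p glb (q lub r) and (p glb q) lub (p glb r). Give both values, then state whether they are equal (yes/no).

u7; u6; no

q lub r = u16, so p glb (q lub r) = u7 glb u16 = u7.
p glb q = u17 and p glb r = u6, so (p glb q) lub (p glb r) = u17 lub u6 = u6.
Equal: no.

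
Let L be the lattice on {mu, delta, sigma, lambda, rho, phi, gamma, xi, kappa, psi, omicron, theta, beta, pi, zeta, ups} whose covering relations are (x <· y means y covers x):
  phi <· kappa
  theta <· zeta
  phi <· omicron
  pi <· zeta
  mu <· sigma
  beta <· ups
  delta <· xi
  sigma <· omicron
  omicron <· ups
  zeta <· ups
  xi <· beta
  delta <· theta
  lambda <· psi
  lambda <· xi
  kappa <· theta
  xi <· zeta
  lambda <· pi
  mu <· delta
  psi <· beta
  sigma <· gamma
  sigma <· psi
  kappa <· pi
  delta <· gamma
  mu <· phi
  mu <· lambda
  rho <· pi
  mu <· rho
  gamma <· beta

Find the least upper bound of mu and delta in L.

Common upper bounds of {mu, delta}: beta, delta, gamma, theta, ups, xi, zeta.
The least among these is delta.

delta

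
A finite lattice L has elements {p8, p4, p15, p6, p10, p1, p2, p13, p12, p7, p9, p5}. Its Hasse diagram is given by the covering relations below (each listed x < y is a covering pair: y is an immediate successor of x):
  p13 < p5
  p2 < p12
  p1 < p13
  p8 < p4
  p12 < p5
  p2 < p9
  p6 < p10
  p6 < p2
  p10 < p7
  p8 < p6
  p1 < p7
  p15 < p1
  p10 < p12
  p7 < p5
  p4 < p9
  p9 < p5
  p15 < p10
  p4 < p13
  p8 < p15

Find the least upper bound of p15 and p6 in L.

Common upper bounds of {p15, p6}: p10, p12, p5, p7.
The least among these is p10.

p10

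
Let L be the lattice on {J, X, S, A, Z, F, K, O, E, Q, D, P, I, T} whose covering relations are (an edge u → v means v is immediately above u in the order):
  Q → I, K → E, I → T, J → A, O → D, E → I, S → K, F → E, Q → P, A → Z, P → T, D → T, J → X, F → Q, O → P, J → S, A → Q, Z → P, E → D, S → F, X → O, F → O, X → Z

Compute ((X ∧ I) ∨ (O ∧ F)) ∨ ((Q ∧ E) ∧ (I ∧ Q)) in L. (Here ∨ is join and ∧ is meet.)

F

X ∧ I = J
O ∧ F = F
J ∨ F = F
Q ∧ E = F
I ∧ Q = Q
F ∧ Q = F
F ∨ F = F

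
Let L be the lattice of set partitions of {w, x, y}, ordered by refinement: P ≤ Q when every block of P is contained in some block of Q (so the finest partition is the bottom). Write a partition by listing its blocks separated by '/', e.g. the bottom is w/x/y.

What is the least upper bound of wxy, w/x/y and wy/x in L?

wxy

Common upper bounds of {wxy, w/x/y, wy/x}: wxy.
The least among these is wxy.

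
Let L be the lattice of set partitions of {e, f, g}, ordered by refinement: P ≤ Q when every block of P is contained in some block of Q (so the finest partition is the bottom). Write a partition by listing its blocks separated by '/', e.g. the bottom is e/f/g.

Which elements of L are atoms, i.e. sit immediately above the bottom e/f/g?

The atoms are exactly the elements that cover e/f/g: e/fg, ef/g, eg/f.

e/fg, ef/g, eg/f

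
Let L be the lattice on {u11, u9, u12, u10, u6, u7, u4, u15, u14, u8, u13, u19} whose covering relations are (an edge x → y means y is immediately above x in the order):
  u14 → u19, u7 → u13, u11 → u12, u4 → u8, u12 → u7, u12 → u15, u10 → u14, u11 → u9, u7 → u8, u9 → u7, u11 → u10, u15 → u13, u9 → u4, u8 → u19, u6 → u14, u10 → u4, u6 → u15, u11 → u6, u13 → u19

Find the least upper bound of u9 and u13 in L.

u13

Common upper bounds of {u9, u13}: u13, u19.
The least among these is u13.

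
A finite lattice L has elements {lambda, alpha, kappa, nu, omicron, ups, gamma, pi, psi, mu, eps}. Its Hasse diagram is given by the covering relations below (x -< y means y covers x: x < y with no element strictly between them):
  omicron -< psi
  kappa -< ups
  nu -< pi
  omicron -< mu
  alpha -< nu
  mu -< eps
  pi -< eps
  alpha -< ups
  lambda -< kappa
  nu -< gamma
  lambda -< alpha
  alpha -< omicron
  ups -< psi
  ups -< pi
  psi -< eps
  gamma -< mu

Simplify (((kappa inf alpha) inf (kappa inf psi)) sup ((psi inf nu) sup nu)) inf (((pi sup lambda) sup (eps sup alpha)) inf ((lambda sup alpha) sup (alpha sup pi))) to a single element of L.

kappa ∧ alpha = lambda
kappa ∧ psi = kappa
lambda ∧ kappa = lambda
psi ∧ nu = alpha
alpha ∨ nu = nu
lambda ∨ nu = nu
pi ∨ lambda = pi
eps ∨ alpha = eps
pi ∨ eps = eps
lambda ∨ alpha = alpha
alpha ∨ pi = pi
alpha ∨ pi = pi
eps ∧ pi = pi
nu ∧ pi = nu

nu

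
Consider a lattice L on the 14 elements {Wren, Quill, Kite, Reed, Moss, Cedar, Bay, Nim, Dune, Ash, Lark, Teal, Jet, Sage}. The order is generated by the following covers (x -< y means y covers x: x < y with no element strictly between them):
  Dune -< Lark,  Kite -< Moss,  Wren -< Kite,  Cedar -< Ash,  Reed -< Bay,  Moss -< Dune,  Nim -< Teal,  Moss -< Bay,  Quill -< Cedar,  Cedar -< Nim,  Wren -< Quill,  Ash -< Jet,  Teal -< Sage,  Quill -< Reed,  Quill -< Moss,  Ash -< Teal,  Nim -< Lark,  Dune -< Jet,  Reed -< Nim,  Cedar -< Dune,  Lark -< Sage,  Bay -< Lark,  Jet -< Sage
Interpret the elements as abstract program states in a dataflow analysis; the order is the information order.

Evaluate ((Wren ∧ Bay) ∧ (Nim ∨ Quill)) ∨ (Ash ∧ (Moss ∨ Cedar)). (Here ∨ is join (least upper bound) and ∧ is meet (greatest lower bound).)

Cedar

Wren ∧ Bay = Wren
Nim ∨ Quill = Nim
Wren ∧ Nim = Wren
Moss ∨ Cedar = Dune
Ash ∧ Dune = Cedar
Wren ∨ Cedar = Cedar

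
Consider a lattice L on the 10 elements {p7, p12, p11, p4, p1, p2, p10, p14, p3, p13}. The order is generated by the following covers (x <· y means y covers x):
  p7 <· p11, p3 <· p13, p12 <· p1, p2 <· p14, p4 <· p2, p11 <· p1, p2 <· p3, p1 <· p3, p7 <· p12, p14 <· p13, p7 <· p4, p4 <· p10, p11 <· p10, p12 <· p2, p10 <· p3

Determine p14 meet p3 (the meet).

p2

Common lower bounds of {p14, p3}: p12, p2, p4, p7.
The greatest among these is p2.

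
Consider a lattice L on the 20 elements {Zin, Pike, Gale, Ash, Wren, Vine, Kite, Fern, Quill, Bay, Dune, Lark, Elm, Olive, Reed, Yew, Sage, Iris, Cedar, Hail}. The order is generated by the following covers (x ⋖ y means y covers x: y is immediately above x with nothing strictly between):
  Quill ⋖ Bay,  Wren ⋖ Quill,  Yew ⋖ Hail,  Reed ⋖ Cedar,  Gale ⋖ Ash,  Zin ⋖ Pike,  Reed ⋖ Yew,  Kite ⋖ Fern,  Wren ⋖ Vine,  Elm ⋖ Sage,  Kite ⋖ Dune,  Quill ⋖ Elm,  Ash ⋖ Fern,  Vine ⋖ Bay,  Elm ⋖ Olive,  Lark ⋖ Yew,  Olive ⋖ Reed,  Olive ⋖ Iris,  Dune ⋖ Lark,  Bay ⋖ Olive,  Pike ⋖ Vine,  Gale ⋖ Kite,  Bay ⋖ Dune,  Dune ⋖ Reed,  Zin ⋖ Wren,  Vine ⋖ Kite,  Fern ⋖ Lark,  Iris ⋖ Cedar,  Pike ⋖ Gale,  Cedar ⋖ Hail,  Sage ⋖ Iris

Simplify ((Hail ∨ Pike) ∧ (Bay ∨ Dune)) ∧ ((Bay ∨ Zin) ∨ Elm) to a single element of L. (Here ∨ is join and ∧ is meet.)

Hail ∨ Pike = Hail
Bay ∨ Dune = Dune
Hail ∧ Dune = Dune
Bay ∨ Zin = Bay
Bay ∨ Elm = Olive
Dune ∧ Olive = Bay

Bay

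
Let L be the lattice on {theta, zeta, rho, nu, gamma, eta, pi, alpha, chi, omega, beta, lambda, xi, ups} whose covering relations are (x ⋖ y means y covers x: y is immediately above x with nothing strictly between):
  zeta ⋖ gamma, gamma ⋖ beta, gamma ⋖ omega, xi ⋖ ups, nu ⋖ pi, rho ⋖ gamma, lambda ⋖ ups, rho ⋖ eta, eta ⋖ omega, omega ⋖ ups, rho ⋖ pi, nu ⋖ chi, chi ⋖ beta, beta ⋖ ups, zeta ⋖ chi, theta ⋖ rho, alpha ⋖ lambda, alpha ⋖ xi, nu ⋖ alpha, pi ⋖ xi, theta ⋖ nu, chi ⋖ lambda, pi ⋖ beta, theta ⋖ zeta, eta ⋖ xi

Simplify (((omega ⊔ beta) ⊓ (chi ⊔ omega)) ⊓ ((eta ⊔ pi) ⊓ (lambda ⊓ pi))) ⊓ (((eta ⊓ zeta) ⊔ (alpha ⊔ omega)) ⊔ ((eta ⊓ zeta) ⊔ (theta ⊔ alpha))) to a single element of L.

omega ∨ beta = ups
chi ∨ omega = ups
ups ∧ ups = ups
eta ∨ pi = xi
lambda ∧ pi = nu
xi ∧ nu = nu
ups ∧ nu = nu
eta ∧ zeta = theta
alpha ∨ omega = ups
theta ∨ ups = ups
eta ∧ zeta = theta
theta ∨ alpha = alpha
theta ∨ alpha = alpha
ups ∨ alpha = ups
nu ∧ ups = nu

nu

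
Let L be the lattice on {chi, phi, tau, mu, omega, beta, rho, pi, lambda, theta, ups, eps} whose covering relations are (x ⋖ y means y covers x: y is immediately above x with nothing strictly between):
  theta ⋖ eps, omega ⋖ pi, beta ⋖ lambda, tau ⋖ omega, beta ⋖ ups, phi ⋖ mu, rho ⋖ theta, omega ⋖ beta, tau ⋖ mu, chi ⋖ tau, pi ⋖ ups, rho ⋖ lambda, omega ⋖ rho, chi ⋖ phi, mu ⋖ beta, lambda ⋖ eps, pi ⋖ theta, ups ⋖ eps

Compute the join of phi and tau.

mu

Common upper bounds of {phi, tau}: beta, eps, lambda, mu, ups.
The least among these is mu.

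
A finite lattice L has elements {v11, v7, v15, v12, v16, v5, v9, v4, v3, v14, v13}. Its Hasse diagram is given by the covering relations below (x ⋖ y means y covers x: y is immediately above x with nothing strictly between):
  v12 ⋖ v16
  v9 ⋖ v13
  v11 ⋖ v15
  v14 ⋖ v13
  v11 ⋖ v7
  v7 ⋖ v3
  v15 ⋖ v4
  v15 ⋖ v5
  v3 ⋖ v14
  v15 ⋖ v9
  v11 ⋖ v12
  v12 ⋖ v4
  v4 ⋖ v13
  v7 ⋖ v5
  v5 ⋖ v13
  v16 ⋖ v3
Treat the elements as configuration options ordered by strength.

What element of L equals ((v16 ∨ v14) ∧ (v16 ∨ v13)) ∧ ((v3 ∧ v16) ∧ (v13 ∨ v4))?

v16 ∨ v14 = v14
v16 ∨ v13 = v13
v14 ∧ v13 = v14
v3 ∧ v16 = v16
v13 ∨ v4 = v13
v16 ∧ v13 = v16
v14 ∧ v16 = v16

v16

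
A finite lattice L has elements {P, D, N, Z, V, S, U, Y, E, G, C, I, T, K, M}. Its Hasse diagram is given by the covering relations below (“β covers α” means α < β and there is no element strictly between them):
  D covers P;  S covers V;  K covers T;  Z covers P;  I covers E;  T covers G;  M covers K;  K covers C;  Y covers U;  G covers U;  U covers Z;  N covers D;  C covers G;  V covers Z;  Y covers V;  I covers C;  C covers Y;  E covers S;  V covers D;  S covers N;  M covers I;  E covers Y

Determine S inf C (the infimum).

V

Common lower bounds of {S, C}: D, P, V, Z.
The greatest among these is V.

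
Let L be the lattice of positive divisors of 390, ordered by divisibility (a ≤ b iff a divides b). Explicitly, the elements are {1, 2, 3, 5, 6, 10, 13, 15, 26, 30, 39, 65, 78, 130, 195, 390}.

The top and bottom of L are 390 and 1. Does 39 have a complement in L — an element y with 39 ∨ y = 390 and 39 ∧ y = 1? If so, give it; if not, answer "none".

Need y with 39 ∨ y = 390 and 39 ∧ y = 1.
Checking each element gives: 10.

10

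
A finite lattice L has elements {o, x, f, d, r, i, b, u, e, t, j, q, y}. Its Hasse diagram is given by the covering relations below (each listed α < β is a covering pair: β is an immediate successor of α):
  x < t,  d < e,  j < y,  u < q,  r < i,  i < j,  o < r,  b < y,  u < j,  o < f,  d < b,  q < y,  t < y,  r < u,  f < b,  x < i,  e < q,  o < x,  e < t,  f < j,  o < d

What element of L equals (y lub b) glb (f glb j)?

y ∨ b = y
f ∧ j = f
y ∧ f = f

f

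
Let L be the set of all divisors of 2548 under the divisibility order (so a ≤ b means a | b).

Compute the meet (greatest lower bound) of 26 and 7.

Common lower bounds of {26, 7}: 1.
The greatest among these is 1.

1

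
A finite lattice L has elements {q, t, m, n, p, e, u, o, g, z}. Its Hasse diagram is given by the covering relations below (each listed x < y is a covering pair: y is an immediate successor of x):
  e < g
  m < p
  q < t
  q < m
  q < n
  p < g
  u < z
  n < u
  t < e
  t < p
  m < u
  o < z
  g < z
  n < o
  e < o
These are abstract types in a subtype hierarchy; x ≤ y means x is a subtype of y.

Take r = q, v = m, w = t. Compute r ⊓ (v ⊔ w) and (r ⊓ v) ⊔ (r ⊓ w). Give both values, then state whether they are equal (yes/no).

q; q; yes

v ⊔ w = p, so r ⊓ (v ⊔ w) = q ⊓ p = q.
r ⊓ v = q and r ⊓ w = q, so (r ⊓ v) ⊔ (r ⊓ w) = q ⊔ q = q.
Equal: yes.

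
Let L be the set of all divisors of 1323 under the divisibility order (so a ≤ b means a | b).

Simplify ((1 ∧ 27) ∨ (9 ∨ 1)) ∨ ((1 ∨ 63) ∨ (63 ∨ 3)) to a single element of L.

63

1 ∧ 27 = 1
9 ∨ 1 = 9
1 ∨ 9 = 9
1 ∨ 63 = 63
63 ∨ 3 = 63
63 ∨ 63 = 63
9 ∨ 63 = 63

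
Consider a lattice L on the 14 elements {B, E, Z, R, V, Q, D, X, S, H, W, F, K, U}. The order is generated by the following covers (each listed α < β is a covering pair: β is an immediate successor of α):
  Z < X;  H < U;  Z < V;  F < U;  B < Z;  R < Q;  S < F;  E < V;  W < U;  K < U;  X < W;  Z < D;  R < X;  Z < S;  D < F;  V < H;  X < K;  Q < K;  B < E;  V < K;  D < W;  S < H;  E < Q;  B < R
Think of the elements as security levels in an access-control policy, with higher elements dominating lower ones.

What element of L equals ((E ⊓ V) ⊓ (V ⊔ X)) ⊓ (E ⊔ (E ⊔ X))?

E ∧ V = E
V ∨ X = K
E ∧ K = E
E ∨ X = K
E ∨ K = K
E ∧ K = E

E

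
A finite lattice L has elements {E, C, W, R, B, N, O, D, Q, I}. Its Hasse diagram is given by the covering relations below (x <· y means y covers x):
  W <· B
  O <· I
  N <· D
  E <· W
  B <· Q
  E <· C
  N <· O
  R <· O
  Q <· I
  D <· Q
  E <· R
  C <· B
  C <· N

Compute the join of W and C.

Common upper bounds of {W, C}: B, I, Q.
The least among these is B.

B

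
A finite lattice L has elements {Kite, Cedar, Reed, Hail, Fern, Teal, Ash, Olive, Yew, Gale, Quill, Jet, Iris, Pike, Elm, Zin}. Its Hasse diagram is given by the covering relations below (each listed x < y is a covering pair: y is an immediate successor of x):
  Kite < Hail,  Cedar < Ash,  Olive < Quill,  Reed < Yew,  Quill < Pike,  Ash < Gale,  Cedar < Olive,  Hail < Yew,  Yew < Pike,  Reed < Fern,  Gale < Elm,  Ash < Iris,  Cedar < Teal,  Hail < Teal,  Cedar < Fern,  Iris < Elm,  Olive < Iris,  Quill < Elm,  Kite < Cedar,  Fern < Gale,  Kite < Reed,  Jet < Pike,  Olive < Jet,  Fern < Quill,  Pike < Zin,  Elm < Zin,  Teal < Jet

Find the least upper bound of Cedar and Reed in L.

Common upper bounds of {Cedar, Reed}: Elm, Fern, Gale, Pike, Quill, Zin.
The least among these is Fern.

Fern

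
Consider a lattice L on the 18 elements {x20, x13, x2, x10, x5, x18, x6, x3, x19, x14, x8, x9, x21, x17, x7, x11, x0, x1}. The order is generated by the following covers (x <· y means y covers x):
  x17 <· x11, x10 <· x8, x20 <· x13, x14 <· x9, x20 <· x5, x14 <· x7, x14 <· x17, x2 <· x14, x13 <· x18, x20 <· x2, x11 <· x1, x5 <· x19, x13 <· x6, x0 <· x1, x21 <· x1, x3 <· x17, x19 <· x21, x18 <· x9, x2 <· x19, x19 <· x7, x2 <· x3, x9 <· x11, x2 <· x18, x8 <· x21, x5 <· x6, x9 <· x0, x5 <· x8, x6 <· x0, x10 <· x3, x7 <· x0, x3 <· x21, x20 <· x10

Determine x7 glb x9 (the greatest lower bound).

Common lower bounds of {x7, x9}: x14, x2, x20.
The greatest among these is x14.

x14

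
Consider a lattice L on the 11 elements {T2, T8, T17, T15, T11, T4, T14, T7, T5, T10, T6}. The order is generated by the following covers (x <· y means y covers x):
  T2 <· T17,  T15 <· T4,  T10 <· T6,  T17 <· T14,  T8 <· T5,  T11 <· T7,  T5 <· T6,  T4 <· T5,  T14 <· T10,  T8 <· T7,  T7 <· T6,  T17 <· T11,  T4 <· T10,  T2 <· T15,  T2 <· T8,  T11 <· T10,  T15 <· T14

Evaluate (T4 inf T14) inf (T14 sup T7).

T15

T4 ∧ T14 = T15
T14 ∨ T7 = T6
T15 ∧ T6 = T15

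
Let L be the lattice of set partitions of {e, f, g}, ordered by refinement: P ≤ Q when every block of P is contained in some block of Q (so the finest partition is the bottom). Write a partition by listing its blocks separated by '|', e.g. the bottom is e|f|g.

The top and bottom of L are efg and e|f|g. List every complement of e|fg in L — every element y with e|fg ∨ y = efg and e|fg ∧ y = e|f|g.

ef|g, eg|f

Need y with e|fg ∨ y = efg and e|fg ∧ y = e|f|g.
Checking each element gives: ef|g, eg|f.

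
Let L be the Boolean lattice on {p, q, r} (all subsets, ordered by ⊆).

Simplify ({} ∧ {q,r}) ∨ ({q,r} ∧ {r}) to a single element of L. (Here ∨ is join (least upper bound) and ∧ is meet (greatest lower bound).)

{r}

{} ∧ {q,r} = {}
{q,r} ∧ {r} = {r}
{} ∨ {r} = {r}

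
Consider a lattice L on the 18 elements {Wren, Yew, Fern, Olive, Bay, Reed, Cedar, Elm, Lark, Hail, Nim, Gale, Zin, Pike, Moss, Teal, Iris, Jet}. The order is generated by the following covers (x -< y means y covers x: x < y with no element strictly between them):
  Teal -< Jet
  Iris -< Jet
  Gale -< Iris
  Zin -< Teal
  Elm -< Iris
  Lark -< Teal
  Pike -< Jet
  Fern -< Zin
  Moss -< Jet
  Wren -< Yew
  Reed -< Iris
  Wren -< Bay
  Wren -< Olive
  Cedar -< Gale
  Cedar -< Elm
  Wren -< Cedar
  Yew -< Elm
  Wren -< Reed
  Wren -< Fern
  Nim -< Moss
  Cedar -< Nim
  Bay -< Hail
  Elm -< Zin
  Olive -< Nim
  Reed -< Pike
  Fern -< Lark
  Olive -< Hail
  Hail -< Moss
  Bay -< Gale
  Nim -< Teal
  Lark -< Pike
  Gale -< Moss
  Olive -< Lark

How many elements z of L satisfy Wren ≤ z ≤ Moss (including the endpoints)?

The interval [Wren, Moss] = {Bay, Cedar, Gale, Hail, Moss, Nim, Olive, Wren}, which has 8 elements.

8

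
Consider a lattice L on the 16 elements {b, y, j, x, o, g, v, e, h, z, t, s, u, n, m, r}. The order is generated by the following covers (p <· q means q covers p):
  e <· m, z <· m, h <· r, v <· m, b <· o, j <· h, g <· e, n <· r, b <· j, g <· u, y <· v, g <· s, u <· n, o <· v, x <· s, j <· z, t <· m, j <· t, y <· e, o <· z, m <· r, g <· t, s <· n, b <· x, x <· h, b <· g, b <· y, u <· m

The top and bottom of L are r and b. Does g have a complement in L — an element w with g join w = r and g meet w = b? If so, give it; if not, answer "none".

Need w with g ∨ w = r and g ∧ w = b.
Checking each element gives: h.

h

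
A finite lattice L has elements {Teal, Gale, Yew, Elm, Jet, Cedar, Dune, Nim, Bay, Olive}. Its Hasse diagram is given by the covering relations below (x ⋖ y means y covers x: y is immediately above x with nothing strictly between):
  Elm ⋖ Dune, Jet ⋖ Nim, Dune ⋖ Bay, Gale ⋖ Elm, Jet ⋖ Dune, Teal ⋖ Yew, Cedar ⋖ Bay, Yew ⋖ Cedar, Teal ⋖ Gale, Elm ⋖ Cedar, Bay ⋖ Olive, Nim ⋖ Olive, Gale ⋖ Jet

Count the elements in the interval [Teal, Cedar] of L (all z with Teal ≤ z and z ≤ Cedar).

The interval [Teal, Cedar] = {Cedar, Elm, Gale, Teal, Yew}, which has 5 elements.

5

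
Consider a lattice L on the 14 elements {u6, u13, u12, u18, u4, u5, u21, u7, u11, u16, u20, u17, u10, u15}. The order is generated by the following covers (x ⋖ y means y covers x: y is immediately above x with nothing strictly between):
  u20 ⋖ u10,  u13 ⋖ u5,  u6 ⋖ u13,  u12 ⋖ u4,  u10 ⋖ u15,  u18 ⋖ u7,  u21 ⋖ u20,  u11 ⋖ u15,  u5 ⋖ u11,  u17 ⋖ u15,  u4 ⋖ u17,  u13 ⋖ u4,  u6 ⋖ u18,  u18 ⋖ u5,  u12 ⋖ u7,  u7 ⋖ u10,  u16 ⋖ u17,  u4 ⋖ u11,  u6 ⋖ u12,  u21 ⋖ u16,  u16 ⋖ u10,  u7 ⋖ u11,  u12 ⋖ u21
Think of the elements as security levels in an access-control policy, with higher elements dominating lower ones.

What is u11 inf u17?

Common lower bounds of {u11, u17}: u12, u13, u4, u6.
The greatest among these is u4.

u4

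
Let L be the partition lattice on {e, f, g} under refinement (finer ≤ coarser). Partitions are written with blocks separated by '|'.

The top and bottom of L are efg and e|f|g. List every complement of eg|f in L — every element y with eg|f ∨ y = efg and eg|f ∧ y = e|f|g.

Need y with eg|f ∨ y = efg and eg|f ∧ y = e|f|g.
Checking each element gives: ef|g, e|fg.

ef|g, e|fg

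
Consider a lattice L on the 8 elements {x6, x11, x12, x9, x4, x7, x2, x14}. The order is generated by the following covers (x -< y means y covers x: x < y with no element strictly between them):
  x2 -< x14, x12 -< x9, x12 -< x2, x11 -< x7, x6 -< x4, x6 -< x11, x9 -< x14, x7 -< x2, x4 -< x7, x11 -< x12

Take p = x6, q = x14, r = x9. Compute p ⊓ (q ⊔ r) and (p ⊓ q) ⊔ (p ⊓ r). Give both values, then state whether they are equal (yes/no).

x6; x6; yes

q ⊔ r = x14, so p ⊓ (q ⊔ r) = x6 ⊓ x14 = x6.
p ⊓ q = x6 and p ⊓ r = x6, so (p ⊓ q) ⊔ (p ⊓ r) = x6 ⊔ x6 = x6.
Equal: yes.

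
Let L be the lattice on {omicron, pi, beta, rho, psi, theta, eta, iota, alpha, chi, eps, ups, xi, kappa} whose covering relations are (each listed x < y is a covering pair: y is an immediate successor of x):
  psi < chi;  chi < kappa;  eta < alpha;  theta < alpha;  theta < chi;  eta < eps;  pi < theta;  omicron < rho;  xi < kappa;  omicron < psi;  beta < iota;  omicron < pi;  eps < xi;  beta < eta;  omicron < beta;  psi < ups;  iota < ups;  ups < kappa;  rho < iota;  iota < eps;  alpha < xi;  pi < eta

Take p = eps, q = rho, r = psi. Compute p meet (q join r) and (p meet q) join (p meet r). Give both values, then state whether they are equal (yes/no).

iota; rho; no

q join r = ups, so p meet (q join r) = eps meet ups = iota.
p meet q = rho and p meet r = omicron, so (p meet q) join (p meet r) = rho join omicron = rho.
Equal: no.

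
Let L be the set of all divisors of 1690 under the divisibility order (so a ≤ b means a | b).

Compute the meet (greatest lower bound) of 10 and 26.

2

Common lower bounds of {10, 26}: 1, 2.
The greatest among these is 2.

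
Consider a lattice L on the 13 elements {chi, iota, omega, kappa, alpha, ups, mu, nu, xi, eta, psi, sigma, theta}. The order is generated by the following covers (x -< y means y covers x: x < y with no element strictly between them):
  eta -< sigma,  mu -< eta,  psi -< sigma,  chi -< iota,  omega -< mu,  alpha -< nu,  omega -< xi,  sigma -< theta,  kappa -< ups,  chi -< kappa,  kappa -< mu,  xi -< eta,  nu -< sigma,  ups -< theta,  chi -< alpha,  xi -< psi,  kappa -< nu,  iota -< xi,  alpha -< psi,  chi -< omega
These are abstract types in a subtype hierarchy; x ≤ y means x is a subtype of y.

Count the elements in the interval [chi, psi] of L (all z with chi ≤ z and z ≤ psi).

6

The interval [chi, psi] = {alpha, chi, iota, omega, psi, xi}, which has 6 elements.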